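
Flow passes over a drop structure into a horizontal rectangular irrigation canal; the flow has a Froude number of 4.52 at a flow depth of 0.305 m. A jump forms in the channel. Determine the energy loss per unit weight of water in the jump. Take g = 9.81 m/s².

Fr₁ = 4.52 (given).
Conjugate-depth relation: y₂/y₁ = ½[√(1 + 8Fr₁²) − 1] = ½[√164.4 − 1] = 5.91.
y₂ = 5.91 × 0.305 = 1.80 m.
Head loss: ΔE = (y₂ − y₁)³/(4y₁y₂) = (1.80 − 0.305)³/(4×0.305×1.80) = 3.36/2.20 = 1.53 m.

ΔE = 1.53 m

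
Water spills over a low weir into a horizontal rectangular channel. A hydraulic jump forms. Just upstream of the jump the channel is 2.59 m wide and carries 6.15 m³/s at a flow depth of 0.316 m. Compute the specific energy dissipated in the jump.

q = Q/b = 6.15/2.59 = 2.37 m²/s; V₁ = q/y₁ = 7.51 m/s. Fr₁ = V₁/√(g·y₁) = 4.27.
Bélanger equation: y₂/y₁ = ½[√(1 + 8Fr₁²) − 1] = ½[√146.7 − 1] = 5.56.
y₂ = 5.56 × 0.316 = 1.76 m.
V₂ = q/y₂ = 2.37/1.76 = 1.35 m/s. E₁ = y₁ + V₁²/2g = 3.19 m; E₂ = y₂ + V₂²/2g = 1.85 m. ΔE = E₁ − E₂ = 1.34 m.

ΔE = 1.34 m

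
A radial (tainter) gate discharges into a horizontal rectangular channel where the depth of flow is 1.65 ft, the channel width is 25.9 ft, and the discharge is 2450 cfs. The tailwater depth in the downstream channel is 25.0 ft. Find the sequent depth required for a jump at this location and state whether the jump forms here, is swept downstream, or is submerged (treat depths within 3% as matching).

q = Q/b = 2450/25.9 = 94.6 ft²/s; V₁ = q/y₁ = 57.3 ft/s. Fr₁ = V₁/√(g·y₁) = 7.87.
Bélanger equation: y₂/y₁ = ½[√(1 + 8Fr₁²) − 1] = ½[√495.9 − 1] = 10.6.
y₂ = 10.6 × 1.65 = 17.5 ft.
Tailwater y_tw = 25.0 ft: y_tw > y₂, so the jump is submerged.

y₂ = 17.5 ft; the jump is submerged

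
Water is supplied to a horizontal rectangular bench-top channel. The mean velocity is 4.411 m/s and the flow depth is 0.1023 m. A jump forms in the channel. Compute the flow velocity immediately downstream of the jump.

Fr₁ = V₁/√(g·y₁) = 4.411/√(9.81×0.1023) = 4.403.
Conjugate-depth relation: y₂/y₁ = ½[√(1 + 8Fr₁²) − 1] = ½[√156.10 − 1] = 5.747.
y₂ = 5.747 × 0.1023 = 0.5879 m.
q = V₁·y₁ = 4.411 × 0.1023 = 0.4512 m²/s.
V₂ = q/y₂ = 0.4512/0.5879 = 0.7675 m/s.

V₂ = 0.7675 m/s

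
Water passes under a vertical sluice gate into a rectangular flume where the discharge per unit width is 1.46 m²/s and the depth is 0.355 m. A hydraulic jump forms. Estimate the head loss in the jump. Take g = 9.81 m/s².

V₁ = q/y₁ = 1.46/0.355 = 4.11 m/s. Fr₁ = V₁/√(g·y₁) = 4.11/√(9.81×0.355) = 2.20.
By Bélanger, y₂/y₁ = ½[√(1 + 8Fr₁²) − 1] = ½[√39.85 − 1] = 2.66.
y₂ = 2.66 × 0.355 = 0.943 m.
V₂ = q/y₂ = 1.46/0.943 = 1.55 m/s. E₁ = y₁ + V₁²/2g = 1.22 m; E₂ = y₂ + V₂²/2g = 1.07 m. ΔE = E₁ − E₂ = 0.152 m.

ΔE = 0.152 m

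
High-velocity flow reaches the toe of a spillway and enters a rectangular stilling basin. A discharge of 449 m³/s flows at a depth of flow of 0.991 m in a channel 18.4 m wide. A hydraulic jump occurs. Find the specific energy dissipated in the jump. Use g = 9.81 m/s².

q = Q/b = 449/18.4 = 24.4 m²/s; V₁ = q/y₁ = 24.6 m/s. Fr₁ = V₁/√(g·y₁) = 7.90.
By Bélanger, y₂/y₁ = ½[√(1 + 8Fr₁²) − 1] = ½[√500.0 − 1] = 10.7.
y₂ = 10.7 × 0.991 = 10.6 m.
V₂ = q/y₂ = 24.4/10.6 = 2.31 m/s. E₁ = y₁ + V₁²/2g = 31.9 m; E₂ = y₂ + V₂²/2g = 10.9 m. ΔE = E₁ − E₂ = 21.0 m.

ΔE = 21.0 m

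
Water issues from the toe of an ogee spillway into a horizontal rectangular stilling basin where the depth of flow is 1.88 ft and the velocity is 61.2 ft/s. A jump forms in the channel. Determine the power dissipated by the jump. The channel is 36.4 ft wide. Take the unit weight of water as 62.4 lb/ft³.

P = 18783 hp

Fr₁ = V₁/√(g·y₁) = 61.2/√(32.2×1.88) = 7.87.
By Bélanger, y₂/y₁ = ½[√(1 + 8Fr₁²) − 1] = ½[√496.0 − 1] = 10.6.
y₂ = 10.6 × 1.88 = 20.0 ft.
Head loss: ΔE = (y₂ − y₁)³/(4y₁y₂) = (20.0 − 1.88)³/(4×1.88×20.0) = 5944/150 = 39.5 ft.
q = V₁·y₁ = 61.2 × 1.88 = 115 ft²/s. Q = q·b = 115 × 36.4 = 4188 cfs. P = γ·Q·ΔE/550 = 62.4 × 4188 × 39.5 / 550 = 18783 hp.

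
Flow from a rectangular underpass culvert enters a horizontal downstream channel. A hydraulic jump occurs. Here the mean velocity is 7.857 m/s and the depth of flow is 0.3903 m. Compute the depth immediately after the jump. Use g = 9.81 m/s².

y₂ = 2.030 m

Fr₁ = V₁/√(g·y₁) = 7.857/√(9.81×0.3903) = 4.015.
From the momentum equation for a rectangular channel, y₂/y₁ = ½[√(1 + 8Fr₁²) − 1] = ½[√129.98 − 1] = 5.201.
y₂ = 5.201 × 0.3903 = 2.030 m.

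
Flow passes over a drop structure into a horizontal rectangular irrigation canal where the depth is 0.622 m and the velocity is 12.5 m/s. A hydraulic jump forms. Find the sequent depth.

Fr₁ = V₁/√(g·y₁) = 12.5/√(9.81×0.622) = 5.06.
From the momentum equation for a rectangular channel, y₂/y₁ = ½[√(1 + 8Fr₁²) − 1] = ½[√205.9 − 1] = 6.67.
y₂ = 6.67 × 0.622 = 4.15 m.

y₂ = 4.15 m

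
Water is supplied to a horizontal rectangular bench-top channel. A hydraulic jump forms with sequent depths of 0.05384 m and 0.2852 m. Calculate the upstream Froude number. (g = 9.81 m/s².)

Fr₁ = 4.084

For a rectangular channel the momentum equation gives q² = ½·g·y₁·y₂·(y₁ + y₂) = ½×9.81×0.05384×0.2852×0.3390 = 0.02554.
q = √0.02554 = 0.1598 m²/s.
V₁ = q/y₁ = 2.968 m/s; Fr₁ = V₁/√(g·y₁) = 4.084.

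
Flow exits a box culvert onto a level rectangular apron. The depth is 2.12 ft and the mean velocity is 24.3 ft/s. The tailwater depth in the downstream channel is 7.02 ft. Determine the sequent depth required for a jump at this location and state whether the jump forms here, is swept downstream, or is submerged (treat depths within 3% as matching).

Fr₁ = V₁/√(g·y₁) = 24.3/√(32.2×2.12) = 2.94.
Bélanger equation: y₂/y₁ = ½[√(1 + 8Fr₁²) − 1] = ½[√70.20 − 1] = 3.69.
y₂ = 3.69 × 2.12 = 7.82 ft.
Tailwater y_tw = 7.02 ft: y_tw < y₂, so the jump is swept downstream.

y₂ = 7.82 ft; the jump is swept downstream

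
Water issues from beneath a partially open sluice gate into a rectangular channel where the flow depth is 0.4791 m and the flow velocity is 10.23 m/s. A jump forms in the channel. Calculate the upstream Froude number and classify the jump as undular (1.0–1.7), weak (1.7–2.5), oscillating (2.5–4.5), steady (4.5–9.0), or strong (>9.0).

Fr₁ = 4.719; steady jump

Fr₁ = V₁/√(g·y₁) = 10.23/√(9.81×0.4791) = 4.719.
Fr₁ = 4.719 lies in the steady range.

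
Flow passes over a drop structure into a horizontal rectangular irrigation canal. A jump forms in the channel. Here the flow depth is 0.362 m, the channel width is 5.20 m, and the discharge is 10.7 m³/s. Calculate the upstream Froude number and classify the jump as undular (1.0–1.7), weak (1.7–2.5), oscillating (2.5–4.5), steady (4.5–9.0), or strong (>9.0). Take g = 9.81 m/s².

q = Q/b = 10.7/5.20 = 2.06 m²/s; V₁ = q/y₁ = 5.68 m/s. Fr₁ = V₁/√(g·y₁) = 3.02.
Fr₁ = 3.02 lies in the oscillating range.

Fr₁ = 3.02; oscillating jump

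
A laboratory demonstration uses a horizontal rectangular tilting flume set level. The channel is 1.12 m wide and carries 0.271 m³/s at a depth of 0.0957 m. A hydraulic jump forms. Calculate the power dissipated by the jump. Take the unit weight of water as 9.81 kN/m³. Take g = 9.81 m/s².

q = Q/b = 0.271/1.12 = 0.242 m²/s; V₁ = q/y₁ = 2.53 m/s. Fr₁ = V₁/√(g·y₁) = 2.61.
Sequent-depth ratio: y₂/y₁ = ½[√(1 + 8Fr₁²) − 1] = ½[√55.47 − 1] = 3.22.
y₂ = 3.22 × 0.0957 = 0.309 m.
V₂ = q/y₂ = 0.242/0.309 = 0.784 m/s. E₁ = y₁ + V₁²/2g = 0.422 m; E₂ = y₂ + V₂²/2g = 0.340 m. ΔE = E₁ − E₂ = 0.0816 m.
P = γ·Q·ΔE = 9.81 × 0.271 × 0.0816 = 0.217 kW.

P = 0.217 kW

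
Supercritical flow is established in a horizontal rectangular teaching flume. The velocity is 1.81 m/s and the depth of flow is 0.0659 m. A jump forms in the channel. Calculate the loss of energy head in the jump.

Fr₁ = V₁/√(g·y₁) = 1.81/√(9.81×0.0659) = 2.25.
Conjugate-depth relation: y₂/y₁ = ½[√(1 + 8Fr₁²) − 1] = ½[√41.54 − 1] = 2.72.
y₂ = 2.72 × 0.0659 = 0.179 m.
q = V₁·y₁ = 1.81 × 0.0659 = 0.119 m²/s. V₂ = q/y₂ = 0.119/0.179 = 0.665 m/s. E₁ = y₁ + V₁²/2g = 0.233 m; E₂ = y₂ + V₂²/2g = 0.202 m. ΔE = E₁ − E₂ = 0.0309 m.

ΔE = 0.0309 m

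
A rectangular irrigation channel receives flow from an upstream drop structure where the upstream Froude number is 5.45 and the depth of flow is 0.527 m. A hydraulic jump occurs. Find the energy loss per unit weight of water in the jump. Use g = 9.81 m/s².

Fr₁ = 5.45 (given).
Bélanger equation: y₂/y₁ = ½[√(1 + 8Fr₁²) − 1] = ½[√238.6 − 1] = 7.22.
y₂ = 7.22 × 0.527 = 3.81 m.
Head loss: ΔE = (y₂ − y₁)³/(4y₁y₂) = (3.81 − 0.527)³/(4×0.527×3.81) = 35.3/8.02 = 4.40 m.

ΔE = 4.40 m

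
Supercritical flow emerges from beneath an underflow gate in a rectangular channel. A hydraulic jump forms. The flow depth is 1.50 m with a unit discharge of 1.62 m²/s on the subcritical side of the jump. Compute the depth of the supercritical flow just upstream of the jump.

V₂ = q/y₂ = 1.62/1.50 = 1.08 m/s; Fr₂ = V₂/√(g·y₂) = 0.282.
The Bélanger relation is symmetric: y₁/y₂ = ½[√(1 + 8Fr₂²) − 1] = ½[√1.634 − 1] = 0.139.
y₁ = 0.139 × 1.50 = 0.209 m.

y₁ = 0.209 m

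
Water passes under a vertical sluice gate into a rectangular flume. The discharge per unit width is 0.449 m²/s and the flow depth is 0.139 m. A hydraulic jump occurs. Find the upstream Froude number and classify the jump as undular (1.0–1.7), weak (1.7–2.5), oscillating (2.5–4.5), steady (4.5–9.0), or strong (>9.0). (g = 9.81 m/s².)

Fr₁ = 2.77; oscillating jump

V₁ = q/y₁ = 0.449/0.139 = 3.23 m/s. Fr₁ = V₁/√(g·y₁) = 3.23/√(9.81×0.139) = 2.77.
Fr₁ = 2.77 lies in the oscillating range.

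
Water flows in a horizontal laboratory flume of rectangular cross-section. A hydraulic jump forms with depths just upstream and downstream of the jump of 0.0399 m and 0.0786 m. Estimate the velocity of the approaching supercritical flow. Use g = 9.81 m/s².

V₁ = 1.07 m/s

For a rectangular channel the momentum equation gives q² = ½·g·y₁·y₂·(y₁ + y₂) = ½×9.81×0.0399×0.0786×0.118 = 0.00182.
q = √0.00182 = 0.0427 m²/s.
V₁ = q/y₁ = 0.0427/0.0399 = 1.07 m/s.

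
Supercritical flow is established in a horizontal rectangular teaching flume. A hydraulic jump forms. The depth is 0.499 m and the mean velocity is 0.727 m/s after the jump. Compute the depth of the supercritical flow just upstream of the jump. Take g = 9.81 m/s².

y₁ = 0.0911 m

Fr₂ = V₂/√(g·y₂) = 0.727/√(9.81×0.499) = 0.329.
From the momentum equation (using Fr₂), y₁/y₂ = ½[√(1 + 8Fr₂²) − 1] = ½[√1.864 − 1] = 0.183.
y₁ = 0.183 × 0.499 = 0.0911 m.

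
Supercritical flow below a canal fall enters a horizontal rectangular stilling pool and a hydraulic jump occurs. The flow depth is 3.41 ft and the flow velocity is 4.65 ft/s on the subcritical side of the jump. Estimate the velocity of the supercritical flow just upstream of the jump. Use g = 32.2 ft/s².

V₁ = 15.4 ft/s

Fr₂ = V₂/√(g·y₂) = 4.65/√(32.2×3.41) = 0.444.
Applying the sequent-depth relation in reverse, y₁/y₂ = ½[√(1 + 8Fr₂²) − 1] = ½[√2.575 − 1] = 0.302.
y₁ = 0.302 × 3.41 = 1.03 ft.
V₁ = q/y₁ = 15.9/1.03 = 15.4 ft/s.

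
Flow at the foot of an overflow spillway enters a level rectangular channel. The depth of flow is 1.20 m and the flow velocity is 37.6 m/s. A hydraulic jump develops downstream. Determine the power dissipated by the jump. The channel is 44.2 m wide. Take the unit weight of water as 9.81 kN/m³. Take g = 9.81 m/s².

P = 1074652 kW

Fr₁ = V₁/√(g·y₁) = 37.6/√(9.81×1.20) = 11.0.
Conjugate-depth relation: y₂/y₁ = ½[√(1 + 8Fr₁²) − 1] = ½[√961.8 − 1] = 15.0.
y₂ = 15.0 × 1.20 = 18.0 m.
q = V₁·y₁ = 37.6 × 1.20 = 45.1 m²/s. V₂ = q/y₂ = 45.1/18.0 = 2.51 m/s. E₁ = y₁ + V₁²/2g = 73.3 m; E₂ = y₂ + V₂²/2g = 18.3 m. ΔE = E₁ − E₂ = 54.9 m.
Q = q·b = 45.1 × 44.2 = 1994 m³/s. P = γ·Q·ΔE = 9.81 × 1994 × 54.9 = 1074652 kW.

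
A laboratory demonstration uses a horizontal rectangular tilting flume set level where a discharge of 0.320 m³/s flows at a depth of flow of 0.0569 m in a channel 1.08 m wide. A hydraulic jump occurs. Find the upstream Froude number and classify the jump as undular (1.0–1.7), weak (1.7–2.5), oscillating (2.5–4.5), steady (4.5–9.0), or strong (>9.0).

Fr₁ = 6.97; steady jump

q = Q/b = 0.320/1.08 = 0.296 m²/s; V₁ = q/y₁ = 5.21 m/s. Fr₁ = V₁/√(g·y₁) = 6.97.
Fr₁ = 6.97 lies in the steady range.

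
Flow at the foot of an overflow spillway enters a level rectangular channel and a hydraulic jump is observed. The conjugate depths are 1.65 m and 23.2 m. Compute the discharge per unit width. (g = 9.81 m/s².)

For a rectangular channel the momentum equation gives q² = ½·g·y₁·y₂·(y₁ + y₂) = ½×9.81×1.65×23.2×24.8 = 4666.
q = √4666 = 68.3 m²/s.

q = 68.3 m²/s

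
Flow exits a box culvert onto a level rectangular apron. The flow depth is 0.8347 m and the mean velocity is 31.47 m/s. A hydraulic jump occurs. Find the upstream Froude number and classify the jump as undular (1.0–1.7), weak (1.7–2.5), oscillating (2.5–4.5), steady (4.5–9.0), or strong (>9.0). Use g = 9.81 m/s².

Fr₁ = 11.00; strong jump

Fr₁ = V₁/√(g·y₁) = 31.47/√(9.81×0.8347) = 11.00.
Fr₁ = 11.00 lies in the strong range.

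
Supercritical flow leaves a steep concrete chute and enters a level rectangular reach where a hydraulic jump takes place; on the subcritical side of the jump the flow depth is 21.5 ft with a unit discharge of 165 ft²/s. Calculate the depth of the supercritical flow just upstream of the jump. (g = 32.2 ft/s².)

V₂ = q/y₂ = 165/21.5 = 7.67 ft/s; Fr₂ = V₂/√(g·y₂) = 0.292.
Since the conjugate-depth ratio holds either way, y₁/y₂ = ½[√(1 + 8Fr₂²) − 1] = ½[√1.681 − 1] = 0.148.
y₁ = 0.148 × 21.5 = 3.19 ft.

y₁ = 3.19 ft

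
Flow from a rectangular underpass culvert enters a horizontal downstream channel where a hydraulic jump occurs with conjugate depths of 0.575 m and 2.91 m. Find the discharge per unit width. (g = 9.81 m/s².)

For a rectangular channel the momentum equation gives q² = ½·g·y₁·y₂·(y₁ + y₂) = ½×9.81×0.575×2.91×3.49 = 28.6.
q = √28.6 = 5.35 m²/s.

q = 5.35 m²/s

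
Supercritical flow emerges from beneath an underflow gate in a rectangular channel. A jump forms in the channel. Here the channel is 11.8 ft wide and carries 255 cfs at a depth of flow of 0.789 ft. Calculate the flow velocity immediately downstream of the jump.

q = Q/b = 255/11.8 = 21.6 ft²/s; V₁ = q/y₁ = 27.4 ft/s. Fr₁ = V₁/√(g·y₁) = 5.43.
By Bélanger, y₂/y₁ = ½[√(1 + 8Fr₁²) − 1] = ½[√237.2 − 1] = 7.20.
y₂ = 7.20 × 0.789 = 5.68 ft.
V₂ = q/y₂ = 21.6/5.68 = 3.80 ft/s.

V₂ = 3.80 ft/s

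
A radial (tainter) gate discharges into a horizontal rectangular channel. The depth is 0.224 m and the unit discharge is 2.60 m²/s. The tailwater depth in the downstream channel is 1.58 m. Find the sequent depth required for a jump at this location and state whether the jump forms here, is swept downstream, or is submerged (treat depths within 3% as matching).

V₁ = q/y₁ = 2.60/0.224 = 11.6 m/s. Fr₁ = V₁/√(g·y₁) = 11.6/√(9.81×0.224) = 7.83.
From the momentum equation for a rectangular channel, y₂/y₁ = ½[√(1 + 8Fr₁²) − 1] = ½[√491.5 − 1] = 10.6.
y₂ = 10.6 × 0.224 = 2.37 m.
Tailwater y_tw = 1.58 m: y_tw < y₂, so the jump is swept downstream.

y₂ = 2.37 m; the jump is swept downstream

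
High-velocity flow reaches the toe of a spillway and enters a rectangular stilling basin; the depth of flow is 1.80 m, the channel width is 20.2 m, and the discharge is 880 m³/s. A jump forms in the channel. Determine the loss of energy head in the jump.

ΔE = 17.4 m

q = Q/b = 880/20.2 = 43.6 m²/s; V₁ = q/y₁ = 24.2 m/s. Fr₁ = V₁/√(g·y₁) = 5.76.
From the momentum equation for a rectangular channel, y₂/y₁ = ½[√(1 + 8Fr₁²) − 1] = ½[√266.4 − 1] = 7.66.
y₂ = 7.66 × 1.80 = 13.8 m.
Head loss: ΔE = (y₂ − y₁)³/(4y₁y₂) = (13.8 − 1.80)³/(4×1.80×13.8) = 1723/99.3 = 17.4 m.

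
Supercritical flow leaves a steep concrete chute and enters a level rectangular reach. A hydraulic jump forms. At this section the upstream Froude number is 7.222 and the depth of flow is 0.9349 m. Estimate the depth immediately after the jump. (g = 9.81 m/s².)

Fr₁ = 7.222 (given).
Bélanger equation: y₂/y₁ = ½[√(1 + 8Fr₁²) − 1] = ½[√418.26 − 1] = 9.726.
y₂ = 9.726 × 0.9349 = 9.093 m.

y₂ = 9.093 m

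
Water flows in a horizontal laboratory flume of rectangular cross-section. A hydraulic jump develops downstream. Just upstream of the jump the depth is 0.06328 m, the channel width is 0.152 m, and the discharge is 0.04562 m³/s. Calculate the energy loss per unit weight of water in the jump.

ΔE = 0.6840 m

q = Q/b = 0.04562/0.152 = 0.3001 m²/s; V₁ = q/y₁ = 4.743 m/s. Fr₁ = V₁/√(g·y₁) = 6.020.
Sequent-depth ratio: y₂/y₁ = ½[√(1 + 8Fr₁²) − 1] = ½[√290.90 − 1] = 8.028.
y₂ = 8.028 × 0.06328 = 0.5080 m.
Head loss: ΔE = (y₂ − y₁)³/(4y₁y₂) = (0.5080 − 0.06328)³/(4×0.06328×0.5080) = 0.08796/0.1286 = 0.6840 m.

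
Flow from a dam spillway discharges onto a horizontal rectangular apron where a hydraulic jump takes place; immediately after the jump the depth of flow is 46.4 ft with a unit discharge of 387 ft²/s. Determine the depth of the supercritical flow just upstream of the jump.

V₂ = q/y₂ = 387/46.4 = 8.34 ft/s; Fr₂ = V₂/√(g·y₂) = 0.216.
From the momentum equation (using Fr₂), y₁/y₂ = ½[√(1 + 8Fr₂²) − 1] = ½[√1.372 − 1] = 0.0858.
y₁ = 0.0858 × 46.4 = 3.98 ft.

y₁ = 3.98 ft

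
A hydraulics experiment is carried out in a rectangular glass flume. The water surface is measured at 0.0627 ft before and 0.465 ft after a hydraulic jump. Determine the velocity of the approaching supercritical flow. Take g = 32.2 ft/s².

V₁ = 7.94 ft/s

For a rectangular channel the momentum equation gives q² = ½·g·y₁·y₂·(y₁ + y₂) = ½×32.2×0.0627×0.465×0.528 = 0.248.
q = √0.248 = 0.498 ft²/s.
V₁ = q/y₁ = 0.498/0.0627 = 7.94 ft/s.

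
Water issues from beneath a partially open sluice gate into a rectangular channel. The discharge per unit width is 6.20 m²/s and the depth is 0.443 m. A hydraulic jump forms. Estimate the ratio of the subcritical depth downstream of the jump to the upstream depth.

V₁ = q/y₁ = 6.20/0.443 = 14.0 m/s. Fr₁ = V₁/√(g·y₁) = 14.0/√(9.81×0.443) = 6.71.
Conjugate-depth relation: y₂/y₁ = ½[√(1 + 8Fr₁²) − 1] = ½[√361.6 − 1] = 9.01.

y₂/y₁ = 9.01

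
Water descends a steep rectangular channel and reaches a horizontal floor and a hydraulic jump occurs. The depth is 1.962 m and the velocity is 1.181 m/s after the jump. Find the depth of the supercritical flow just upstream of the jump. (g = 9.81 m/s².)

Fr₂ = V₂/√(g·y₂) = 1.181/√(9.81×1.962) = 0.2692.
The Bélanger relation is symmetric: y₁/y₂ = ½[√(1 + 8Fr₂²) − 1] = ½[√1.5797 − 1] = 0.1284.
y₁ = 0.1284 × 1.962 = 0.2520 m.

y₁ = 0.2520 m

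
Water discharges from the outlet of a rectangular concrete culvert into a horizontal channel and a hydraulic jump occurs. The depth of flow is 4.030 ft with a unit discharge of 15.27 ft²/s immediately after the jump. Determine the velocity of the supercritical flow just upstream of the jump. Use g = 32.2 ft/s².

V₂ = q/y₂ = 15.27/4.030 = 3.789 ft/s; Fr₂ = V₂/√(g·y₂) = 0.3326.
Applying the sequent-depth relation in reverse, y₁/y₂ = ½[√(1 + 8Fr₂²) − 1] = ½[√1.8851 − 1] = 0.1865.
y₁ = 0.1865 × 4.030 = 0.7516 ft.
V₁ = q/y₁ = 15.27/0.7516 = 20.32 ft/s.

V₁ = 20.32 ft/s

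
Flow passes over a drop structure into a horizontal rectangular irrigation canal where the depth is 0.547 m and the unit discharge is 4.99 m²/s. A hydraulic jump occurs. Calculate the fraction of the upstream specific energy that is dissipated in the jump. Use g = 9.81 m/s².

V₁ = q/y₁ = 4.99/0.547 = 9.12 m/s. Fr₁ = V₁/√(g·y₁) = 9.12/√(9.81×0.547) = 3.94.
From the momentum equation for a rectangular channel, y₂/y₁ = ½[√(1 + 8Fr₁²) − 1] = ½[√125.1 − 1] = 5.09.
y₂ = 5.09 × 0.547 = 2.79 m.
E₁ = y₁ + V₁²/2g = 4.79 m. ΔE = (y₂ − y₁)³/(4y₁y₂) = 1.84 m. ΔE/E₁ = 1.84/4.79 = 0.384.

ΔE/E₁ = 0.384 (38.4%)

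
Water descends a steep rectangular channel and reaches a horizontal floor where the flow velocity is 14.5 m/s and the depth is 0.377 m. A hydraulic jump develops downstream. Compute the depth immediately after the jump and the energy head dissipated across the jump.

y₂ = 3.84 m; ΔE = 7.15 m

Fr₁ = V₁/√(g·y₁) = 14.5/√(9.81×0.377) = 7.54.
Conjugate-depth relation: y₂/y₁ = ½[√(1 + 8Fr₁²) − 1] = ½[√455.8 − 1] = 10.2.
y₂ = 10.2 × 0.377 = 3.84 m.
q = V₁·y₁ = 14.5 × 0.377 = 5.47 m²/s. V₂ = q/y₂ = 5.47/3.84 = 1.43 m/s. E₁ = y₁ + V₁²/2g = 11.1 m; E₂ = y₂ + V₂²/2g = 3.94 m. ΔE = E₁ − E₂ = 7.15 m.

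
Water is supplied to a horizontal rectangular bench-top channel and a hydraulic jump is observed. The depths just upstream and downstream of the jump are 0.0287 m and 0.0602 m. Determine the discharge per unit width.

For a rectangular channel the momentum equation gives q² = ½·g·y₁·y₂·(y₁ + y₂) = ½×9.81×0.0287×0.0602×0.0889 = 0.000753.
q = √0.000753 = 0.0274 m²/s.

q = 0.0274 m²/s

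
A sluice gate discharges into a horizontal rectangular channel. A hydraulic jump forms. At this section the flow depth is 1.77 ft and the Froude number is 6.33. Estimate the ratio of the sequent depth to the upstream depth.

Fr₁ = 6.33 (given).
Bélanger equation: y₂/y₁ = ½[√(1 + 8Fr₁²) − 1] = ½[√321.6 − 1] = 8.47.

y₂/y₁ = 8.47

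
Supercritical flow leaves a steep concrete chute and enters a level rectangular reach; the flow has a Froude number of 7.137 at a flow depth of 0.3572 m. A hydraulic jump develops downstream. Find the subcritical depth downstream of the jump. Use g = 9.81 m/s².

y₂ = 3.431 m

Fr₁ = 7.137 (given).
By Bélanger, y₂/y₁ = ½[√(1 + 8Fr₁²) − 1] = ½[√408.49 − 1] = 9.606.
y₂ = 9.606 × 0.3572 = 3.431 m.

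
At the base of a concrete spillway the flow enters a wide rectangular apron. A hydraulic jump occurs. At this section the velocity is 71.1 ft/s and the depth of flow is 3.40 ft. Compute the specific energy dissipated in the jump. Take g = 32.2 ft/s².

Fr₁ = V₁/√(g·y₁) = 71.1/√(32.2×3.40) = 6.80.
Conjugate-depth relation: y₂/y₁ = ½[√(1 + 8Fr₁²) − 1] = ½[√370.4 − 1] = 9.12.
y₂ = 9.12 × 3.40 = 31.0 ft.
Head loss: ΔE = (y₂ − y₁)³/(4y₁y₂) = (31.0 − 3.40)³/(4×3.40×31.0) = 21065/422 = 49.9 ft.

ΔE = 49.9 ft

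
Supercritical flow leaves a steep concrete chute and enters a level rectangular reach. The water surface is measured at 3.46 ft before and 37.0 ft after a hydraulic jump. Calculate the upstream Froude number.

For a rectangular channel the momentum equation gives q² = ½·g·y₁·y₂·(y₁ + y₂) = ½×32.2×3.46×37.0×40.5 = 83393.
q = √83393 = 289 ft²/s.
V₁ = q/y₁ = 83.5 ft/s; Fr₁ = V₁/√(g·y₁) = 7.91.

Fr₁ = 7.91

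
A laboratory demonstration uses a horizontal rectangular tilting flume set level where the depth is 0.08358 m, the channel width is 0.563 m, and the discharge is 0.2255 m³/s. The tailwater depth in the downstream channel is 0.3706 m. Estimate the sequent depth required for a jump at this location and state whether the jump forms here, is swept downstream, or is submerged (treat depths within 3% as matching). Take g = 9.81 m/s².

y₂ = 0.5852 m; the jump is swept downstream

q = Q/b = 0.2255/0.563 = 0.4005 m²/s; V₁ = q/y₁ = 4.792 m/s. Fr₁ = V₁/√(g·y₁) = 5.292.
By Bélanger, y₂/y₁ = ½[√(1 + 8Fr₁²) − 1] = ½[√225.07 − 1] = 7.001.
y₂ = 7.001 × 0.08358 = 0.5852 m.
Tailwater y_tw = 0.3706 m: y_tw < y₂, so the jump is swept downstream.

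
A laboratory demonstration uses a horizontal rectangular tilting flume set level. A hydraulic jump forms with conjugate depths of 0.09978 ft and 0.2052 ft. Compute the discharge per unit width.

For a rectangular channel the momentum equation gives q² = ½·g·y₁·y₂·(y₁ + y₂) = ½×32.2×0.09978×0.2052×0.3050 = 0.1005.
q = √0.1005 = 0.3171 ft²/s.

q = 0.3171 ft²/s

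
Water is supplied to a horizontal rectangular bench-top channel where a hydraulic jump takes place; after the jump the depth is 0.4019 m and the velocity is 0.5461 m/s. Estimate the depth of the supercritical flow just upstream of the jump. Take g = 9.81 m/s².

y₁ = 0.05364 m

Fr₂ = V₂/√(g·y₂) = 0.5461/√(9.81×0.4019) = 0.2750.
The Bélanger relation is symmetric: y₁/y₂ = ½[√(1 + 8Fr₂²) − 1] = ½[√1.6051 − 1] = 0.1335.
y₁ = 0.1335 × 0.4019 = 0.05364 m.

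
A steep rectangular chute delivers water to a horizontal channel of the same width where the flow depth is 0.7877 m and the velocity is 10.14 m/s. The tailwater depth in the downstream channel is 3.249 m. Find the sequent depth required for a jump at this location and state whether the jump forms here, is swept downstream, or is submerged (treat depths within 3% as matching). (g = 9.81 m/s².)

Fr₁ = V₁/√(g·y₁) = 10.14/√(9.81×0.7877) = 3.648.
From the momentum equation for a rectangular channel, y₂/y₁ = ½[√(1 + 8Fr₁²) − 1] = ½[√107.45 − 1] = 4.683.
y₂ = 4.683 × 0.7877 = 3.689 m.
Tailwater y_tw = 3.249 m: y_tw < y₂, so the jump is swept downstream.

y₂ = 3.689 m; the jump is swept downstream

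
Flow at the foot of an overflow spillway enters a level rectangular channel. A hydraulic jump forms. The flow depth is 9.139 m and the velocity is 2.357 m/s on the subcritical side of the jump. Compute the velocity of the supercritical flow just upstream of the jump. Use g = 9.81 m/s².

V₁ = 21.14 m/s

Fr₂ = V₂/√(g·y₂) = 2.357/√(9.81×9.139) = 0.2489.
From the momentum equation (using Fr₂), y₁/y₂ = ½[√(1 + 8Fr₂²) − 1] = ½[√1.4957 − 1] = 0.1115.
y₁ = 0.1115 × 9.139 = 1.019 m.
V₁ = q/y₁ = 21.54/1.019 = 21.14 m/s.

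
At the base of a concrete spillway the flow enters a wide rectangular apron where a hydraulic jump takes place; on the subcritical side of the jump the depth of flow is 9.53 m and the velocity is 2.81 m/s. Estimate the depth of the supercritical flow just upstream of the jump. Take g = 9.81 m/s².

Fr₂ = V₂/√(g·y₂) = 2.81/√(9.81×9.53) = 0.291.
The Bélanger relation is symmetric: y₁/y₂ = ½[√(1 + 8Fr₂²) − 1] = ½[√1.676 − 1] = 0.147.
y₁ = 0.147 × 9.53 = 1.40 m.

y₁ = 1.40 m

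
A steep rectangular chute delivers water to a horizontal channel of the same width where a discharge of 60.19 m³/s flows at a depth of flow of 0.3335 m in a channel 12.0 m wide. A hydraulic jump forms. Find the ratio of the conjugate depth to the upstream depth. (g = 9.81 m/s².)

q = Q/b = 60.19/12.0 = 5.016 m²/s; V₁ = q/y₁ = 15.04 m/s. Fr₁ = V₁/√(g·y₁) = 8.315.
Bélanger equation: y₂/y₁ = ½[√(1 + 8Fr₁²) − 1] = ½[√554.12 − 1] = 11.27.

y₂/y₁ = 11.27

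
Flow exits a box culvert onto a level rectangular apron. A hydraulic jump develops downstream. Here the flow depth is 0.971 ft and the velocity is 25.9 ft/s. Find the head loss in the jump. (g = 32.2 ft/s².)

Fr₁ = V₁/√(g·y₁) = 25.9/√(32.2×0.971) = 4.63.
Conjugate-depth relation: y₂/y₁ = ½[√(1 + 8Fr₁²) − 1] = ½[√172.6 − 1] = 6.07.
y₂ = 6.07 × 0.971 = 5.89 ft.
q = V₁·y₁ = 25.9 × 0.971 = 25.1 ft²/s. V₂ = q/y₂ = 25.1/5.89 = 4.27 ft/s. E₁ = y₁ + V₁²/2g = 11.4 ft; E₂ = y₂ + V₂²/2g = 6.18 ft. ΔE = E₁ − E₂ = 5.21 ft.

ΔE = 5.21 ft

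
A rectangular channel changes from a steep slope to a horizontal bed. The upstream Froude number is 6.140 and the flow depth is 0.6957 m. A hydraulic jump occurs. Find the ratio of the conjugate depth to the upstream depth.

Fr₁ = 6.140 (given).
By Bélanger, y₂/y₁ = ½[√(1 + 8Fr₁²) − 1] = ½[√302.60 − 1] = 8.198.

y₂/y₁ = 8.198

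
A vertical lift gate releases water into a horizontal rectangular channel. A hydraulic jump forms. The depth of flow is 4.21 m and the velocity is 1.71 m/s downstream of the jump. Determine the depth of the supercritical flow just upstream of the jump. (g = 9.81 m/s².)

Fr₂ = V₂/√(g·y₂) = 1.71/√(9.81×4.21) = 0.266.
From the momentum equation (using Fr₂), y₁/y₂ = ½[√(1 + 8Fr₂²) − 1] = ½[√1.566 − 1] = 0.126.
y₁ = 0.126 × 4.21 = 0.530 m.

y₁ = 0.530 m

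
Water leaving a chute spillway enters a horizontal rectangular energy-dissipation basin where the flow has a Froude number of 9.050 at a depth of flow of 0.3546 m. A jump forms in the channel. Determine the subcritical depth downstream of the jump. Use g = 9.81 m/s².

y₂ = 4.365 m

Fr₁ = 9.050 (given).
Conjugate-depth relation: y₂/y₁ = ½[√(1 + 8Fr₁²) − 1] = ½[√656.22 − 1] = 12.31.
y₂ = 12.31 × 0.3546 = 4.365 m.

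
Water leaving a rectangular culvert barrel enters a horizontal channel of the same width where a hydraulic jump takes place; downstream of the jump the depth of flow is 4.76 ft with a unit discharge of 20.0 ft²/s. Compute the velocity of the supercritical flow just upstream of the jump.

V₂ = q/y₂ = 20.0/4.76 = 4.20 ft/s; Fr₂ = V₂/√(g·y₂) = 0.339.
Since the conjugate-depth ratio holds either way, y₁/y₂ = ½[√(1 + 8Fr₂²) − 1] = ½[√1.921 − 1] = 0.193.
y₁ = 0.193 × 4.76 = 0.919 ft.
V₁ = q/y₁ = 20.0/0.919 = 21.8 ft/s.

V₁ = 21.8 ft/s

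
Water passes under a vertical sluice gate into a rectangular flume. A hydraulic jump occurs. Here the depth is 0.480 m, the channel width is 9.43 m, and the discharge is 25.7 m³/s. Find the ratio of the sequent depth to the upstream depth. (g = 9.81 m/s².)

y₂/y₁ = 3.23

q = Q/b = 25.7/9.43 = 2.73 m²/s; V₁ = q/y₁ = 5.68 m/s. Fr₁ = V₁/√(g·y₁) = 2.62.
Sequent-depth ratio: y₂/y₁ = ½[√(1 + 8Fr₁²) − 1] = ½[√55.77 − 1] = 3.23.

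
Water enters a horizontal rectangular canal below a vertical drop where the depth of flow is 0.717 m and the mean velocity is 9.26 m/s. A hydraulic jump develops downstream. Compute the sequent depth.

y₂ = 3.20 m

Fr₁ = V₁/√(g·y₁) = 9.26/√(9.81×0.717) = 3.49.
Bélanger equation: y₂/y₁ = ½[√(1 + 8Fr₁²) − 1] = ½[√98.53 − 1] = 4.46.
y₂ = 4.46 × 0.717 = 3.20 m.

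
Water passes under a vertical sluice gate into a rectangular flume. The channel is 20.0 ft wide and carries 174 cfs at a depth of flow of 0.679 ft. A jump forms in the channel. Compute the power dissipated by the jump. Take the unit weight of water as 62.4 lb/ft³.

q = Q/b = 174/20.0 = 8.70 ft²/s; V₁ = q/y₁ = 12.8 ft/s. Fr₁ = V₁/√(g·y₁) = 2.74.
From the momentum equation for a rectangular channel, y₂/y₁ = ½[√(1 + 8Fr₁²) − 1] = ½[√61.07 − 1] = 3.41.
y₂ = 3.41 × 0.679 = 2.31 ft.
Head loss: ΔE = (y₂ − y₁)³/(4y₁y₂) = (2.31 − 0.679)³/(4×0.679×2.31) = 4.37/6.28 = 0.695 ft.
P = γ·Q·ΔE/550 = 62.4 × 174 × 0.695 / 550 = 13.7 hp.

P = 13.7 hp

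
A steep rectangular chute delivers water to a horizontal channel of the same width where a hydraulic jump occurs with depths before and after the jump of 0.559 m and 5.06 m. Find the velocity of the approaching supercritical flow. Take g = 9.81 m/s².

V₁ = 15.8 m/s

For a rectangular channel the momentum equation gives q² = ½·g·y₁·y₂·(y₁ + y₂) = ½×9.81×0.559×5.06×5.62 = 78.0.
q = √78.0 = 8.83 m²/s.
V₁ = q/y₁ = 8.83/0.559 = 15.8 m/s.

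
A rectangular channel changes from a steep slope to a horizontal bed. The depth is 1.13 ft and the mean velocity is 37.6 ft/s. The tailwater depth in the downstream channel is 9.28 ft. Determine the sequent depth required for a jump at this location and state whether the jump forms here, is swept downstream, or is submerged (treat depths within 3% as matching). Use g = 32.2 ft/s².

Fr₁ = V₁/√(g·y₁) = 37.6/√(32.2×1.13) = 6.23.
Conjugate-depth relation: y₂/y₁ = ½[√(1 + 8Fr₁²) − 1] = ½[√311.8 − 1] = 8.33.
y₂ = 8.33 × 1.13 = 9.41 ft.
Tailwater y_tw = 9.28 ft: y_tw ≈ y₂, so the jump forms here.

y₂ = 9.41 ft; the jump forms here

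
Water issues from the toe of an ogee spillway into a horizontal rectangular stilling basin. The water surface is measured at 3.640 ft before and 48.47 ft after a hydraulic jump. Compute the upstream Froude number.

For a rectangular channel the momentum equation gives q² = ½·g·y₁·y₂·(y₁ + y₂) = ½×32.2×3.640×48.47×52.11 = 148020.
q = √148020 = 384.7 ft²/s.
V₁ = q/y₁ = 105.7 ft/s; Fr₁ = V₁/√(g·y₁) = 9.763.

Fr₁ = 9.763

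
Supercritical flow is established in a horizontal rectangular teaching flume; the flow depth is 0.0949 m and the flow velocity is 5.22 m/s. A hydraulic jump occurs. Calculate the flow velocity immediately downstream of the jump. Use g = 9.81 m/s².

Fr₁ = V₁/√(g·y₁) = 5.22/√(9.81×0.0949) = 5.41.
Bélanger equation: y₂/y₁ = ½[√(1 + 8Fr₁²) − 1] = ½[√235.2 − 1] = 7.17.
y₂ = 7.17 × 0.0949 = 0.680 m.
q = V₁·y₁ = 5.22 × 0.0949 = 0.495 m²/s.
V₂ = q/y₂ = 0.495/0.680 = 0.728 m/s.

V₂ = 0.728 m/s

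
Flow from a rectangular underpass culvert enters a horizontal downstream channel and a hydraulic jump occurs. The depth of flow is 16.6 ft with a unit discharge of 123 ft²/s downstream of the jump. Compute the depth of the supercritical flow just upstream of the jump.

y₁ = 2.90 ft

V₂ = q/y₂ = 123/16.6 = 7.41 ft/s; Fr₂ = V₂/√(g·y₂) = 0.320.
From the momentum equation (using Fr₂), y₁/y₂ = ½[√(1 + 8Fr₂²) − 1] = ½[√1.822 − 1] = 0.175.
y₁ = 0.175 × 16.6 = 2.90 ft.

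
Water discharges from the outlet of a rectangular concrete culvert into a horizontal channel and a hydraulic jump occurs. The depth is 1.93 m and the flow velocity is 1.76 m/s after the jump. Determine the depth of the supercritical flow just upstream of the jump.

Fr₂ = V₂/√(g·y₂) = 1.76/√(9.81×1.93) = 0.404.
Since the conjugate-depth ratio holds either way, y₁/y₂ = ½[√(1 + 8Fr₂²) − 1] = ½[√2.309 − 1] = 0.260.
y₁ = 0.260 × 1.93 = 0.501 m.

y₁ = 0.501 m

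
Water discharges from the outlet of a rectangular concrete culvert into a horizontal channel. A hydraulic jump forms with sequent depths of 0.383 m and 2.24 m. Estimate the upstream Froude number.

For a rectangular channel the momentum equation gives q² = ½·g·y₁·y₂·(y₁ + y₂) = ½×9.81×0.383×2.24×2.62 = 11.0.
q = √11.0 = 3.32 m²/s.
V₁ = q/y₁ = 8.67 m/s; Fr₁ = V₁/√(g·y₁) = 4.48.

Fr₁ = 4.48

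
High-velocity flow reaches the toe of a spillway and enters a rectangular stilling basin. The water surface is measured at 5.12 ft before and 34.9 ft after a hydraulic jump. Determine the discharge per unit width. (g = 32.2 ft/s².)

q = 339 ft²/s

For a rectangular channel the momentum equation gives q² = ½·g·y₁·y₂·(y₁ + y₂) = ½×32.2×5.12×34.9×40.0 = 115133.
q = √115133 = 339 ft²/s.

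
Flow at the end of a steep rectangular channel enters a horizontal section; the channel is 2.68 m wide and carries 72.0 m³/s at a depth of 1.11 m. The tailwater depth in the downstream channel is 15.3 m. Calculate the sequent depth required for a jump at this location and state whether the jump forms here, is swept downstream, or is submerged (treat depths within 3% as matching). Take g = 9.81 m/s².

y₂ = 11.0 m; the jump is submerged

q = Q/b = 72.0/2.68 = 26.9 m²/s; V₁ = q/y₁ = 24.2 m/s. Fr₁ = V₁/√(g·y₁) = 7.33.
Sequent-depth ratio: y₂/y₁ = ½[√(1 + 8Fr₁²) − 1] = ½[√431.4 − 1] = 9.88.
y₂ = 9.88 × 1.11 = 11.0 m.
Tailwater y_tw = 15.3 m: y_tw > y₂, so the jump is submerged.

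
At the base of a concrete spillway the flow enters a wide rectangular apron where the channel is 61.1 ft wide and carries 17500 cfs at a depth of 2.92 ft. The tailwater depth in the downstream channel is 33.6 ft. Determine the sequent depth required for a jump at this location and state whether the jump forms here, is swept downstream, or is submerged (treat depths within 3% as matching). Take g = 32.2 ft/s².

q = Q/b = 17500/61.1 = 286 ft²/s; V₁ = q/y₁ = 98.1 ft/s. Fr₁ = V₁/√(g·y₁) = 10.1.
Sequent-depth ratio: y₂/y₁ = ½[√(1 + 8Fr₁²) − 1] = ½[√819.6 − 1] = 13.8.
y₂ = 13.8 × 2.92 = 40.3 ft.
Tailwater y_tw = 33.6 ft: y_tw < y₂, so the jump is swept downstream.

y₂ = 40.3 ft; the jump is swept downstream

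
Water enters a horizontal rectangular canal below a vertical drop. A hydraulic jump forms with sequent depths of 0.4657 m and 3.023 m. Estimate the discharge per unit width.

q = 4.908 m²/s

For a rectangular channel the momentum equation gives q² = ½·g·y₁·y₂·(y₁ + y₂) = ½×9.81×0.4657×3.023×3.489 = 24.09.
q = √24.09 = 4.908 m²/s.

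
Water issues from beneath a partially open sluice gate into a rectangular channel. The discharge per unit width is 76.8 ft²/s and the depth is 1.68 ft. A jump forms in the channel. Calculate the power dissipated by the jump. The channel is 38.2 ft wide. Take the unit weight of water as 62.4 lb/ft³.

P = 6560 hp

V₁ = q/y₁ = 76.8/1.68 = 45.7 ft/s. Fr₁ = V₁/√(g·y₁) = 45.7/√(32.2×1.68) = 6.22.
Bélanger equation: y₂/y₁ = ½[√(1 + 8Fr₁²) − 1] = ½[√310.0 − 1] = 8.30.
y₂ = 8.30 × 1.68 = 14.0 ft.
Head loss: ΔE = (y₂ − y₁)³/(4y₁y₂) = (14.0 − 1.68)³/(4×1.68×14.0) = 1848/93.8 = 19.7 ft.
Q = q·b = 76.8 × 38.2 = 2934 cfs. P = γ·Q·ΔE/550 = 62.4 × 2934 × 19.7 / 550 = 6560 hp.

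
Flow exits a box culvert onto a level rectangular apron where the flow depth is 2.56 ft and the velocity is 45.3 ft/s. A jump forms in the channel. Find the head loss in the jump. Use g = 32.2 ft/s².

ΔE = 16.9 ft

Fr₁ = V₁/√(g·y₁) = 45.3/√(32.2×2.56) = 4.99.
Sequent-depth ratio: y₂/y₁ = ½[√(1 + 8Fr₁²) − 1] = ½[√200.2 − 1] = 6.57.
y₂ = 6.57 × 2.56 = 16.8 ft.
q = V₁·y₁ = 45.3 × 2.56 = 116 ft²/s. V₂ = q/y₂ = 116/16.8 = 6.89 ft/s. E₁ = y₁ + V₁²/2g = 34.4 ft; E₂ = y₂ + V₂²/2g = 17.6 ft. ΔE = E₁ − E₂ = 16.9 ft.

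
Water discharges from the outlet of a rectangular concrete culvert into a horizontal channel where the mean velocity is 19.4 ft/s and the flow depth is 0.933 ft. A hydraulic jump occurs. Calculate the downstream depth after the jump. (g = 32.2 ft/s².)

y₂ = 4.23 ft

Fr₁ = V₁/√(g·y₁) = 19.4/√(32.2×0.933) = 3.54.
Bélanger equation: y₂/y₁ = ½[√(1 + 8Fr₁²) − 1] = ½[√101.2 − 1] = 4.53.
y₂ = 4.53 × 0.933 = 4.23 ft.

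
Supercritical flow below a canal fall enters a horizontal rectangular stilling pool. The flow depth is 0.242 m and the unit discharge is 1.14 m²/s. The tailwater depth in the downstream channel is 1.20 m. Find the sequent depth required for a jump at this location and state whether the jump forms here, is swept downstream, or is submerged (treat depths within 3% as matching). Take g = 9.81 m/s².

y₂ = 0.932 m; the jump is submerged

V₁ = q/y₁ = 1.14/0.242 = 4.71 m/s. Fr₁ = V₁/√(g·y₁) = 4.71/√(9.81×0.242) = 3.06.
Bélanger equation: y₂/y₁ = ½[√(1 + 8Fr₁²) − 1] = ½[√75.78 − 1] = 3.85.
y₂ = 3.85 × 0.242 = 0.932 m.
Tailwater y_tw = 1.20 m: y_tw > y₂, so the jump is submerged.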